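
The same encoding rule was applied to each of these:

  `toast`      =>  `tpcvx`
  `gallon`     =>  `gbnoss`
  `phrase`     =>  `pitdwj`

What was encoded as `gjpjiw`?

ginger

In toast: t→t is +0, o→p is +1, a→c is +2, s→v is +3 — the shift increases by 1 each position. Each letter shifts forward by its position index (0, 1, 2, …) — the shift grows by one for each successive letter.
Decoding gjpjiw: g−0=g, j−1=i, p−2=n, j−3=g, i−4=e, w−5=r.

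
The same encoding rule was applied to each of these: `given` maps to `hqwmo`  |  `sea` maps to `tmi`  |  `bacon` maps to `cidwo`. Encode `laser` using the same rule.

mitms

The shift depends on letter class: consonant g→h is +1, but vowel i→q is +8. Vowels shift forward by 8 and consonants shift forward by 1.
For laser: l(cons)+1=m, a(vowel)+8=i, s(cons)+1=t, e(vowel)+8=m, r(cons)+1=s.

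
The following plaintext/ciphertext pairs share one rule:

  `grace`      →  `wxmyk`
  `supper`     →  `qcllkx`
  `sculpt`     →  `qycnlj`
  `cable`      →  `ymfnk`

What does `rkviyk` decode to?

g(6)→w(22) and r(17)→x(23) fit y≡19x+12 (mod 26); the inverse of 19 mod 26 is 11. This is an affine cipher: with a=0,…,z=25, each position x becomes (19x+12) mod 26.
Undoing it on rkviyk: r(17)→11·(17−12)≡3=d; k(10)→11·(10−12)≡4=e; v(21)→11·(21−12)≡21=v; i(8)→11·(8−12)≡8=i; y(24)→11·(24−12)≡2=c; k(10)→11·(10−12)≡4=e (all mod 26).

device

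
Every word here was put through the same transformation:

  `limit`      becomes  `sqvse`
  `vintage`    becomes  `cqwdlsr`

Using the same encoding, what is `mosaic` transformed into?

The shift increases by 1 at each position, starting from +7: 7, 8, 9, ….
On mosaic: m+7=t, o+8=w, s+9=b, a+10=k, i+11=t, c+12=o.

twbkto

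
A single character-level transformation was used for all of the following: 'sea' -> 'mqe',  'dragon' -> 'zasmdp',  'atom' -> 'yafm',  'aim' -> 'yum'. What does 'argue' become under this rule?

qgsdm

The word is reversed, then every letter is shifted forward by 12.
For argue: reverse → eugra; then shift: e+12=q, u+12=g, g+12=s, r+12=d, a+12=m.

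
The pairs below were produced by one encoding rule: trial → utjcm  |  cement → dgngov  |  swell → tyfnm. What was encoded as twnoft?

Shifts by position in trial: pos 0: t→u (+1), pos 1: r→t (+2), pos 2: i→j (+1), pos 3: a→c (+2) — repeating every 2. It's a Vigenère-style cipher with numeric key [1,2]: position i shifts by key[i mod 2].
Undoing it on twnoft: t−1=s, w−2=u, n−1=m, o−2=m, f−1=e, t−2=r.

summer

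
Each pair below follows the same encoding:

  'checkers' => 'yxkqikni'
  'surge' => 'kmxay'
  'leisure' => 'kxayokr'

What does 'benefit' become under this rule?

Two steps: reverse the string, then apply a Caesar shift of +6.
For benefit: reverse → tifeneb; then shift: t+6=z, i+6=o, f+6=l, e+6=k, n+6=t, e+6=k, b+6=h.

zolktkh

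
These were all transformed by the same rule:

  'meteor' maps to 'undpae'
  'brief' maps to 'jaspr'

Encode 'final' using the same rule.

The shift increases by 1 at each position, starting from +8: 8, 9, 10, ….
For final: f+8=n, i+9=r, n+10=x, a+11=l, l+12=x.

nrxlx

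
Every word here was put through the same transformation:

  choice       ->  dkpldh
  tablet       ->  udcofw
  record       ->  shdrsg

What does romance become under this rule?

The shifts repeat in a cycle of length 2: positions 0,1,… shift by +1, +3, then the pattern repeats.
On romance: r+1=s, o+3=r, m+1=n, a+3=d, n+1=o, c+3=f, e+1=f.

srndoff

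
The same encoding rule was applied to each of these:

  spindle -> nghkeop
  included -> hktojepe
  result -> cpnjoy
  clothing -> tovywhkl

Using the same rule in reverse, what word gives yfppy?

s(18)→n(13) and p(15)→g(6) fit y≡11x+23 (mod 26); the inverse of 11 mod 26 is 19. Each letter's alphabet position (a=0..z=25) is mapped through 11·x+23 mod 26 — an affine cipher.
Reversing it on yfppy: y(24)→19·(24−23)≡19=t; f(5)→19·(5−23)≡22=w; p(15)→19·(15−23)≡4=e; p(15)→19·(15−23)≡4=e; y(24)→19·(24−23)≡19=t (all mod 26).

tweet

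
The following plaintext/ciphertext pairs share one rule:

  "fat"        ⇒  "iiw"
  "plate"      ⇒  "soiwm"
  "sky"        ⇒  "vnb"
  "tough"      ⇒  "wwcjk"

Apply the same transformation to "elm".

The shift depends on letter class: consonant f→i is +3, but vowel a→i is +8. Vowels shift forward by 8 and consonants shift forward by 3.
Applying it to elm: e(vowel)+8=m, l(cons)+3=o, m(cons)+3=p.

mop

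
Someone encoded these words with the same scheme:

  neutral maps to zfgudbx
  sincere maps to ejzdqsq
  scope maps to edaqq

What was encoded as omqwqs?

It's a Vigenère-style cipher with numeric key [12,1]: position i shifts by key[i mod 2].
Undoing it on omqwqs: o−12=c, m−1=l, q−12=e, w−1=v, q−12=e, s−1=r.

clever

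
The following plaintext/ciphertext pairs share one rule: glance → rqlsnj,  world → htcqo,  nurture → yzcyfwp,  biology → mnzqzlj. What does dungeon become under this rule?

ozylpty

It's a Vigenère-style cipher with numeric key [11,5]: position i shifts by key[i mod 2].
For dungeon: d+11=o, u+5=z, n+11=y, g+5=l, e+11=p, o+5=t, n+11=y.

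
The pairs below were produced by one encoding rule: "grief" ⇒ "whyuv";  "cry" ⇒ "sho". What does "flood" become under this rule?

Compare letters: g→w is +16, r→h is +16, i→y is +16 — a constant shift. This is a Caesar cipher with shift 16.
For flood: f+16=v, l+16=b, o+16=e, o+16=e, d+16=t.

vbeet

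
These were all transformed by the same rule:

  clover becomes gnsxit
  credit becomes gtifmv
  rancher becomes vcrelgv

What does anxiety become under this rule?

epbkivc

Shifts by position in clover: pos 0: c→g (+4), pos 1: l→n (+2), pos 2: o→s (+4), pos 3: v→x (+2) — repeating every 2. A repeating key of period 2 is used — shifts +4, +2 over and over.
Applying it to anxiety: a+4=e, n+2=p, x+4=b, i+2=k, e+4=i, t+2=v, y+4=c.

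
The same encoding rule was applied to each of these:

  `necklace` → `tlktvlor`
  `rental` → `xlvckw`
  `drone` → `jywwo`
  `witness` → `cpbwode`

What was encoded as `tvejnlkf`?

nowadays

In necklace: n→t is +6, e→l is +7, c→k is +8, k→t is +9 — the shift increases by 1 each position. Each letter shifts forward by (position + 6), i.e. 6, 7, 8, … — the shift grows by one for each successive letter.
Decoding tvejnlkf: t−6=n, v−7=o, e−8=w, j−9=a, n−10=d, l−11=a, k−12=y, f−13=s.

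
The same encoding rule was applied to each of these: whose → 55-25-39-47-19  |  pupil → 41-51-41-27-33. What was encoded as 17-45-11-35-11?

drama

The formula is n = 2×(alphabet index, a=1) + 9.
Reversing it on 17-45-11-35-11: 17→(17−9)÷2=4=d, 45→(45−9)÷2=18=r, 11→(11−9)÷2=1=a, 35→(35−9)÷2=13=m, 11→(11−9)÷2=1=a.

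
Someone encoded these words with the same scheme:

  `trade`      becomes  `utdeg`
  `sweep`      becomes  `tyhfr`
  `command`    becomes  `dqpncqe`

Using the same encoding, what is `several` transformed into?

Shifts by position in trade: pos 0: t→u (+1), pos 1: r→t (+2), pos 2: a→d (+3), pos 3: d→e (+1), pos 4: e→g (+2) — repeating every 3. The shifts repeat in a cycle of length 3: positions 0,1,… shift by +1, +2, +3, then the pattern repeats.
Applying it to several: s+1=t, e+2=g, v+3=y, e+1=f, r+2=t, a+3=d, l+1=m.

tgyftdm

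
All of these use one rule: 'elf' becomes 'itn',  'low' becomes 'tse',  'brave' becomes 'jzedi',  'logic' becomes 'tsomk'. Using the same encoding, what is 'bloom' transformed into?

jtssu

The shift depends on letter class: consonant l→t is +8, but vowel e→i is +4. Vowels shift forward by 4 and consonants shift forward by 8.
Applying it to bloom: b(cons)+8=j, l(cons)+8=t, o(vowel)+4=s, o(vowel)+4=s, m(cons)+8=u.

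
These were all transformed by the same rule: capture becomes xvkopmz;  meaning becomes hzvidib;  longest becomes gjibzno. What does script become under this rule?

nxmdko

Compare letters: c→x is +21, a→v is +21, p→k is +21 — a constant shift. This is a Caesar cipher with shift 21.
For script: s+21=n, c+21=x, r+21=m, i+21=d, p+21=k, t+21=o.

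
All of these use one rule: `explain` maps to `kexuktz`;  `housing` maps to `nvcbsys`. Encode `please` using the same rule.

In explain: e→k is +6, x→e is +7, p→x is +8, l→u is +9 — the shift increases by 1 each position. The shift increases by 1 at each position, starting from +6: 6, 7, 8, ….
Applying it to please: p+6=v, l+7=s, e+8=m, a+9=j, s+10=c, e+11=p.

vsmjcp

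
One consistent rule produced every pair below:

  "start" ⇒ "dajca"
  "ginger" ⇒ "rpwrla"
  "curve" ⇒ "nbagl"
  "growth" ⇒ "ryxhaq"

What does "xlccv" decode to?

Shifts by position in start: pos 0: s→d (+11), pos 1: t→a (+7), pos 2: a→j (+9), pos 3: r→c (+11), pos 4: t→a (+7) — repeating every 3. It's a Vigenère-style cipher with numeric key [11,7,9]: position i shifts by key[i mod 3].
Reversing it on xlccv: x−11=m, l−7=e, c−9=t, c−11=r, v−7=o.

metro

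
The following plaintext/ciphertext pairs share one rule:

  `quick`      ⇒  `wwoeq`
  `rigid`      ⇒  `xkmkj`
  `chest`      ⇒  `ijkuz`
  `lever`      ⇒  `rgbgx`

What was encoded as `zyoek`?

Shifts by position in quick: pos 0: q→w (+6), pos 1: u→w (+2), pos 2: i→o (+6), pos 3: c→e (+2) — repeating every 2. A repeating key of period 2 is used — shifts +6, +2 over and over.
Undoing it on zyoek: z−6=t, y−2=w, o−6=i, e−2=c, k−6=e.

twice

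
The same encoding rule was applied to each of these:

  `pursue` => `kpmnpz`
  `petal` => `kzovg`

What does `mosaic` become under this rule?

Compare letters: p→k is +21, u→p is +21, r→m is +21 — a constant shift. Each letter is shifted forward by 21 in the alphabet (a Caesar shift of +21).
Applying it to mosaic: m+21=h, o+21=j, s+21=n, a+21=v, i+21=d, c+21=x.

hjnvdx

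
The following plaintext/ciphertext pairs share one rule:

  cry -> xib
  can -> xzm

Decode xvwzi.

This is the alphabet-reversal cipher (Atbash): a becomes z, b becomes y, etc.
Undoing it on xvwzi: x↔c, v↔e, w↔d, z↔a, i↔r.

cedar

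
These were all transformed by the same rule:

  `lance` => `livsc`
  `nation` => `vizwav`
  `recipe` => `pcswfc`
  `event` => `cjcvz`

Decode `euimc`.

l(11)→l(11) and a(0)→i(8) fit y≡5x+8 (mod 26); the inverse of 5 mod 26 is 21. This is an affine cipher: with a=0,…,z=25, each position x becomes (5x+8) mod 26.
Decoding euimc: e(4)→21·(4−8)≡20=u; u(20)→21·(20−8)≡18=s; i(8)→21·(8−8)≡0=a; m(12)→21·(12−8)≡6=g; c(2)→21·(2−8)≡4=e (all mod 26).

usage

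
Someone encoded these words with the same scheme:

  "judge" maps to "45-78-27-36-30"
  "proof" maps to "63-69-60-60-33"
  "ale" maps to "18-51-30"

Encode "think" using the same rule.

75-39-42-57-48

j(#10)→45 and u(#21)→78: differences scale by 3, so n = 3·pos + 15. With a=1..z=26, the number is 3·pos + 15.
For think: t=20→75, h=8→39, i=9→42, n=14→57, k=11→48.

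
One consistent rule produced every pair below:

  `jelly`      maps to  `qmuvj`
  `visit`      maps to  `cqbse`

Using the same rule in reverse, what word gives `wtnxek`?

plenty

In jelly: j→q is +7, e→m is +8, l→u is +9, l→v is +10 — the shift increases by 1 each position. The shift increases by 1 at each position, starting from +7: 7, 8, 9, ….
Decoding wtnxek: w−7=p, t−8=l, n−9=e, x−10=n, e−11=t, k−12=y.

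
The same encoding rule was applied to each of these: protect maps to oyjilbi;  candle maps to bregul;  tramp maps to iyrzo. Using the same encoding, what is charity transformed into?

p(15)→o(14) and r(17)→y(24) fit y≡5x+17 (mod 26); the inverse of 5 mod 26 is 21. This is an affine cipher: with a=0,…,z=25, each position x becomes (5x+17) mod 26.
On charity: c(2)→5·2+17≡1=b; h(7)→5·7+17≡0=a; a(0)→5·0+17≡17=r; r(17)→5·17+17≡24=y; i(8)→5·8+17≡5=f; t(19)→5·19+17≡8=i; y(24)→5·24+17≡7=h (all mod 26).

baryfih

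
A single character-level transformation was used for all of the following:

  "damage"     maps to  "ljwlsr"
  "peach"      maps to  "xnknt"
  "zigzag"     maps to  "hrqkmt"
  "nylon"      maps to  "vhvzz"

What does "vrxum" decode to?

ninja

The shift increases by 1 at each position, starting from +8: 8, 9, 10, ….
Undoing it on vrxum: v−8=n, r−9=i, x−10=n, u−11=j, m−12=a.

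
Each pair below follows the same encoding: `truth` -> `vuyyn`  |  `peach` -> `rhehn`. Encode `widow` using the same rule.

In truth: t→v is +2, r→u is +3, u→y is +4, t→y is +5 — the shift increases by 1 each position. The shift increases by 1 at each position, starting from +2: 2, 3, 4, ….
For widow: w+2=y, i+3=l, d+4=h, o+5=t, w+6=c.

ylhtc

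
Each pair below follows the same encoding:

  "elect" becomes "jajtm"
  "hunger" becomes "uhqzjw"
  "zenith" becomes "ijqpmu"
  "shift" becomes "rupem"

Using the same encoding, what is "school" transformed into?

rtulla

This is an affine cipher: with a=0,…,z=25, each position x becomes (21x+3) mod 26.
On school: s(18)→21·18+3≡17=r; c(2)→21·2+3≡19=t; h(7)→21·7+3≡20=u; o(14)→21·14+3≡11=l; o(14)→21·14+3≡11=l; l(11)→21·11+3≡0=a (all mod 26).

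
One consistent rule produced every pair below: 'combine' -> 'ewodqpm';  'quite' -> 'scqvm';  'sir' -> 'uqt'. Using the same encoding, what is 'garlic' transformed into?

iitnqe

Vowels shift forward by 8 and consonants shift forward by 2.
On garlic: g(cons)+2=i, a(vowel)+8=i, r(cons)+2=t, l(cons)+2=n, i(vowel)+8=q, c(cons)+2=e.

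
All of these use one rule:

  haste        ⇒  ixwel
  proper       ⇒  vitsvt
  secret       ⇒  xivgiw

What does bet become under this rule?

The output letters match the input read backwards, each shifted +4: haste reversed is etsah. Read the word backwards and shift each letter +4.
On bet: reverse → teb; then shift: t+4=x, e+4=i, b+4=f.

xif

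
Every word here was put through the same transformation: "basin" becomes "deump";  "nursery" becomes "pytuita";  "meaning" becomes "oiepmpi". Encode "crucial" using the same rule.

The shift depends on letter class: consonant b→d is +2, but vowel a→e is +4. The rule splits by letter class: vowels +4, consonants +2.
Applying it to crucial: c(cons)+2=e, r(cons)+2=t, u(vowel)+4=y, c(cons)+2=e, i(vowel)+4=m, a(vowel)+4=e, l(cons)+2=n.

etyemen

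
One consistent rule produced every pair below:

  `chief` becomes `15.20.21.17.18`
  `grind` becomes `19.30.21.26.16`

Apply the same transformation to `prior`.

28.30.21.27.30

c is letter #3 and maps to 15: an offset of 12. Each letter is replaced by its alphabet position (a=1..z=26) + 12.
For prior: p=16→28, r=18→30, i=9→21, o=15→27, r=18→30.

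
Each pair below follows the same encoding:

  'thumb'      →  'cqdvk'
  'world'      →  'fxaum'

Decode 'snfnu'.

Each letter is shifted forward by 9 in the alphabet (a Caesar shift of +9).
Reversing it on snfnu: s−9=j, n−9=e, f−9=w, n−9=e, u−9=l.

jewel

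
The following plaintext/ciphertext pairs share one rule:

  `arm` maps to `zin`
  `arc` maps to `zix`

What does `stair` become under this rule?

Each pair mirrors across the alphabet (a↔z, r↔i, m↔n): positions sum to 25. This is the alphabet-reversal cipher (Atbash): a becomes z, b becomes y, etc.
Applying it to stair: s↔h, t↔g, a↔z, i↔r, r↔i.

hgzri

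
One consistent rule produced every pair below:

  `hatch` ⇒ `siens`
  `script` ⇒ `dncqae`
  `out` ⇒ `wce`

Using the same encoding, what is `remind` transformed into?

cmxqyo

The shift depends on letter class: consonant h→s is +11, but vowel a→i is +8. The rule splits by letter class: vowels +8, consonants +11.
Applying it to remind: r(cons)+11=c, e(vowel)+8=m, m(cons)+11=x, i(vowel)+8=q, n(cons)+11=y, d(cons)+11=o.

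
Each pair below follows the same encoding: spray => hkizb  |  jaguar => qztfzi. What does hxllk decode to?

Each pair mirrors across the alphabet (s↔h, p↔k, r↔i): positions sum to 25. This is the alphabet-reversal cipher (Atbash): a becomes z, b becomes y, etc.
Reversing it on hxllk: h↔s, x↔c, l↔o, l↔o, k↔p.

scoop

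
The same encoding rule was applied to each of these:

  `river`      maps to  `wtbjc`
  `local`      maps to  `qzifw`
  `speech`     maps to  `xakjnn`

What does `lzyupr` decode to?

Shifts by position in river: pos 0: r→w (+5), pos 1: i→t (+11), pos 2: v→b (+6), pos 3: e→j (+5), pos 4: r→c (+11) — repeating every 3. The shifts repeat in a cycle of length 3: positions 0,1,… shift by +5, +11, +6, then the pattern repeats.
Decoding lzyupr: l−5=g, z−11=o, y−6=s, u−5=p, p−11=e, r−6=l.

gospel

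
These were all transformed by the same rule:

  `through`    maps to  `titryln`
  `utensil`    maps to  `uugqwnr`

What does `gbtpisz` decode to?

In through: t→t is +0, h→i is +1, r→t is +2, o→r is +3 — the shift increases by 1 each position. Each letter shifts forward by its position index (0, 1, 2, …) — the shift grows by one for each successive letter.
Reversing it on gbtpisz: g−0=g, b−1=a, t−2=r, p−3=m, i−4=e, s−5=n, z−6=t.

garment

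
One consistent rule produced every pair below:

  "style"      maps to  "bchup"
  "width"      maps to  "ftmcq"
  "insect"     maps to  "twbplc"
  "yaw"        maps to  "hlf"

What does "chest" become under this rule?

The rule splits by letter class: vowels +11, consonants +9.
Applying it to chest: c(cons)+9=l, h(cons)+9=q, e(vowel)+11=p, s(cons)+9=b, t(cons)+9=c.

lqpbc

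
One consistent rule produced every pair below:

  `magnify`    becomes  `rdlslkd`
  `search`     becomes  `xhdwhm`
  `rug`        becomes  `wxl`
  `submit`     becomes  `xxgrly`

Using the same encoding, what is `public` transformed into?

uxgqlh

The shift depends on letter class: consonant m→r is +5, but vowel a→d is +3. The rule splits by letter class: vowels +3, consonants +5.
On public: p(cons)+5=u, u(vowel)+3=x, b(cons)+5=g, l(cons)+5=q, i(vowel)+3=l, c(cons)+5=h.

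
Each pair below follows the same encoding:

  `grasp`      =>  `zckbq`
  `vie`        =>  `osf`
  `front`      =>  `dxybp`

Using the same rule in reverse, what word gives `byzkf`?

The output letters match the input read backwards, each shifted +10: grasp reversed is psarg. Two steps: reverse the string, then apply a Caesar shift of +10.
Reversing it on byzkf: shift back: b−10=r, y−10=o, z−10=p, k−10=a, f−10=v → ropav; then reverse → vapor.

vapor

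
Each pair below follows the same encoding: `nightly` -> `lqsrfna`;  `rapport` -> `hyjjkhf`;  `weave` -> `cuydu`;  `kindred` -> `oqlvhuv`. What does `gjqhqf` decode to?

spirit

n(13)→l(11) and i(8)→q(16) fit y≡25x+24 (mod 26); the inverse of 25 mod 26 is 25. This is an affine cipher: with a=0,…,z=25, each position x becomes (25x+24) mod 26.
Undoing it on gjqhqf: g(6)→25·(6−24)≡18=s; j(9)→25·(9−24)≡15=p; q(16)→25·(16−24)≡8=i; h(7)→25·(7−24)≡17=r; q(16)→25·(16−24)≡8=i; f(5)→25·(5−24)≡19=t (all mod 26).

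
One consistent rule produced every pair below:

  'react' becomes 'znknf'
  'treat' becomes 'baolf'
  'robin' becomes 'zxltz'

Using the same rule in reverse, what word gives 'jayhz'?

brown

Each letter shifts forward by (position + 8), i.e. 8, 9, 10, … — the shift grows by one for each successive letter.
Decoding jayhz: j−8=b, a−9=r, y−10=o, h−11=w, z−12=n.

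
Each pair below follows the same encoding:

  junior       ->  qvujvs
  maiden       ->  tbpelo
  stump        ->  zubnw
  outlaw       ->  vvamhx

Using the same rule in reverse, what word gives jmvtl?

close

Shifts by position in junior: pos 0: j→q (+7), pos 1: u→v (+1), pos 2: n→u (+7), pos 3: i→j (+1) — repeating every 2. A repeating key of period 2 is used — shifts +7, +1 over and over.
Reversing it on jmvtl: j−7=c, m−1=l, v−7=o, t−1=s, l−7=e.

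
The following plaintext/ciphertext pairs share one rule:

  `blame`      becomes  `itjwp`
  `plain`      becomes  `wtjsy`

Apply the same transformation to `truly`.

In blame: b→i is +7, l→t is +8, a→j is +9, m→w is +10 — the shift increases by 1 each position. The shift increases by 1 at each position, starting from +7: 7, 8, 9, ….
Applying it to truly: t+7=a, r+8=z, u+9=d, l+10=v, y+11=j.

azdvj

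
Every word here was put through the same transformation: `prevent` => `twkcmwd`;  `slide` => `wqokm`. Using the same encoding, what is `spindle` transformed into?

In prevent: p→t is +4, r→w is +5, e→k is +6, v→c is +7 — the shift increases by 1 each position. Letter i (0-indexed) is shifted by i+4, so successive shifts are 4, 5, 6, ….
For spindle: s+4=w, p+5=u, i+6=o, n+7=u, d+8=l, l+9=u, e+10=o.

wuouluo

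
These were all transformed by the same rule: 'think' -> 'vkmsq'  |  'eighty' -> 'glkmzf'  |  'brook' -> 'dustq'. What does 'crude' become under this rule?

Each letter shifts forward by (position + 2), i.e. 2, 3, 4, … — the shift grows by one for each successive letter.
On crude: c+2=e, r+3=u, u+4=y, d+5=i, e+6=k.

euyik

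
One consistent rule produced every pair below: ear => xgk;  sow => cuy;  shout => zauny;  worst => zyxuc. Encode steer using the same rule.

The output letters match the input read backwards, each shifted +6: ear reversed is rae. The word is reversed, then every letter is shifted forward by 6.
For steer: reverse → reets; then shift: r+6=x, e+6=k, e+6=k, t+6=z, s+6=y.

xkkzy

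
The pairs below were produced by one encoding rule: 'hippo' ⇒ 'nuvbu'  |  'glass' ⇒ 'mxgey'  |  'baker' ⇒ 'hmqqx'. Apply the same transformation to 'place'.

vxgok

It's a Vigenère-style cipher with numeric key [6,12]: position i shifts by key[i mod 2].
On place: p+6=v, l+12=x, a+6=g, c+12=o, e+6=k.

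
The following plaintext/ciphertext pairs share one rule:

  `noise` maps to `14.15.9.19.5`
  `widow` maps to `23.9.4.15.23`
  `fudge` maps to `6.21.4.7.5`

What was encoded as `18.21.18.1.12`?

Each letter is replaced by its alphabet position (a=1, b=2, …, z=26).
Undoing it on 18.21.18.1.12: 18=r, 21=u, 18=r, 1=a, 12=l.

rural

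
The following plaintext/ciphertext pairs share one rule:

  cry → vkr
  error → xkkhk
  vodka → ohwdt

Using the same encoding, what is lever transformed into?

Compare letters: c→v is +19, r→k is +19, y→r is +19 — a constant shift. This is a Caesar cipher with shift 19.
Applying it to lever: l+19=e, e+19=x, v+19=o, e+19=x, r+19=k.

exoxk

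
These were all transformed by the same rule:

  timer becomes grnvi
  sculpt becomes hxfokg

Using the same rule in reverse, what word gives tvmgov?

Letters are reflected about the middle of the alphabet (position → 25−position): Atbash.
Reversing it on tvmgov: t↔g, v↔e, m↔n, g↔t, o↔l, v↔e.

gentle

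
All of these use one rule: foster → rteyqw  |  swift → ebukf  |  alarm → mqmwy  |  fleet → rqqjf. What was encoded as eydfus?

strain

A repeating key of period 2 is used — shifts +12, +5 over and over.
Reversing it on eydfus: e−12=s, y−5=t, d−12=r, f−5=a, u−12=i, s−5=n.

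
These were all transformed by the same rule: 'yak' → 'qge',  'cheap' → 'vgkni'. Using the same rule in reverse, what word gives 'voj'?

dip

The output letters match the input read backwards, each shifted +6: yak reversed is kay. Read the word backwards and shift each letter +6.
Decoding voj: shift back: v−6=p, o−6=i, j−6=d → pid; then reverse → dip.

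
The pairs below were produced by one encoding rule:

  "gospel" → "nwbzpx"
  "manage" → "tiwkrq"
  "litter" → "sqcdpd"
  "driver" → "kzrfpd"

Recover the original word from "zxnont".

In gospel: g→n is +7, o→w is +8, s→b is +9, p→z is +10 — the shift increases by 1 each position. Letter i (0-indexed) is shifted by i+7, so successive shifts are 7, 8, 9, ….
Reversing it on zxnont: z−7=s, x−8=p, n−9=e, o−10=e, n−11=c, t−12=h.

speech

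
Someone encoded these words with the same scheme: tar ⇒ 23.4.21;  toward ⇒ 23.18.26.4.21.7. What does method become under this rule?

The number is (letter's place in the alphabet, a=1) + 3.
Applying it to method: m=13→16, e=5→8, t=20→23, h=8→11, o=15→18, d=4→7.

16.8.23.11.18.7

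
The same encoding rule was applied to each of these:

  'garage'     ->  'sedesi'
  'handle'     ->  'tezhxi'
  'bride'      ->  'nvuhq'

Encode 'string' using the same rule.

exdmzk

It's a Vigenère-style cipher with numeric key [12,4]: position i shifts by key[i mod 2].
For string: s+12=e, t+4=x, r+12=d, i+4=m, n+12=z, g+4=k.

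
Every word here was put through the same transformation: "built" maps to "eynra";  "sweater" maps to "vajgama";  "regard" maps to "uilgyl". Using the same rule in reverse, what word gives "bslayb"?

In built: b→e is +3, u→y is +4, i→n is +5, l→r is +6 — the shift increases by 1 each position. Letter i (0-indexed) is shifted by i+3, so successive shifts are 3, 4, 5, ….
Decoding bslayb: b−3=y, s−4=o, l−5=g, a−6=u, y−7=r, b−8=t.

yogurt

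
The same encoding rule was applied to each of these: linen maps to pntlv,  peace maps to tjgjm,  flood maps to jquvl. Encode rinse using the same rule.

In linen: l→p is +4, i→n is +5, n→t is +6, e→l is +7 — the shift increases by 1 each position. Letter i (0-indexed) is shifted by i+4, so successive shifts are 4, 5, 6, ….
Applying it to rinse: r+4=v, i+5=n, n+6=t, s+7=z, e+8=m.

vntzm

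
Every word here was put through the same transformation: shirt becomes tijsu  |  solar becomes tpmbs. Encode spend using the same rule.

tqfoe

Each letter is shifted forward by 1 in the alphabet (a Caesar shift of +1).
Applying it to spend: s+1=t, p+1=q, e+1=f, n+1=o, d+1=e.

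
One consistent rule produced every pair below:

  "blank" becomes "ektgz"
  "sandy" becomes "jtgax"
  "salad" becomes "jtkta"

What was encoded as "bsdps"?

which

b(1)→e(4) and l(11)→k(10) fit y≡11x+19 (mod 26); the inverse of 11 mod 26 is 19. This is an affine cipher: with a=0,…,z=25, each position x becomes (11x+19) mod 26.
Undoing it on bsdps: b(1)→19·(1−19)≡22=w; s(18)→19·(18−19)≡7=h; d(3)→19·(3−19)≡8=i; p(15)→19·(15−19)≡2=c; s(18)→19·(18−19)≡7=h (all mod 26).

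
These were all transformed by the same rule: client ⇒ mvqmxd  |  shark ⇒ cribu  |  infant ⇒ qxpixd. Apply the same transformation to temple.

The shift depends on letter class: consonant c→m is +10, but vowel i→q is +8. Vowels shift forward by 8 and consonants shift forward by 10.
Applying it to temple: t(cons)+10=d, e(vowel)+8=m, m(cons)+10=w, p(cons)+10=z, l(cons)+10=v, e(vowel)+8=m.

dmwzvm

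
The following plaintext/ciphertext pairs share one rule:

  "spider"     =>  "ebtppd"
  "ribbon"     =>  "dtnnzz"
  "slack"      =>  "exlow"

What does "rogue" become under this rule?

dzsfp

The shift depends on letter class: consonant s→e is +12, but vowel i→t is +11. Two shifts are in play — +11 for a/e/i/o/u, +12 for every other letter.
For rogue: r(cons)+12=d, o(vowel)+11=z, g(cons)+12=s, u(vowel)+11=f, e(vowel)+11=p.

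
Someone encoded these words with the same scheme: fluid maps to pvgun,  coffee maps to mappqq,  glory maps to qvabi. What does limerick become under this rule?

vuwqbumu

The shift depends on letter class: consonant f→p is +10, but vowel u→g is +12. The rule splits by letter class: vowels +12, consonants +10.
Applying it to limerick: l(cons)+10=v, i(vowel)+12=u, m(cons)+10=w, e(vowel)+12=q, r(cons)+10=b, i(vowel)+12=u, c(cons)+10=m, k(cons)+10=u.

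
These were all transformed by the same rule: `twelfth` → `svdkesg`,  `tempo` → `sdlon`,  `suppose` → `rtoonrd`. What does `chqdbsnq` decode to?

director

Compare letters: t→s is +25, w→v is +25, e→d is +25 — a constant shift. This is a Caesar cipher with shift 25.
Decoding chqdbsnq: c−25=d, h−25=i, q−25=r, d−25=e, b−25=c, s−25=t, n−25=o, q−25=r.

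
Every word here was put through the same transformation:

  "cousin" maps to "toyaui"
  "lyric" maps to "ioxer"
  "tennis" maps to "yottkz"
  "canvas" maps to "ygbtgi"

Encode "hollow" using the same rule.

currun

The output letters match the input read backwards, each shifted +6: cousin reversed is nisuoc. Two steps: reverse the string, then apply a Caesar shift of +6.
On hollow: reverse → wolloh; then shift: w+6=c, o+6=u, l+6=r, l+6=r, o+6=u, h+6=n.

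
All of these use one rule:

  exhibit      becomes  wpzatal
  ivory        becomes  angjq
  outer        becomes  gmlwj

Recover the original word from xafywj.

finger

This is a Caesar cipher with shift 18.
Undoing it on xafywj: x−18=f, a−18=i, f−18=n, y−18=g, w−18=e, j−18=r.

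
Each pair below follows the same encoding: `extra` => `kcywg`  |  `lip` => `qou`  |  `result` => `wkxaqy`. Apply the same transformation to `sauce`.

xgahk

The shift depends on letter class: consonant x→c is +5, but vowel e→k is +6. The rule splits by letter class: vowels +6, consonants +5.
Applying it to sauce: s(cons)+5=x, a(vowel)+6=g, u(vowel)+6=a, c(cons)+5=h, e(vowel)+6=k.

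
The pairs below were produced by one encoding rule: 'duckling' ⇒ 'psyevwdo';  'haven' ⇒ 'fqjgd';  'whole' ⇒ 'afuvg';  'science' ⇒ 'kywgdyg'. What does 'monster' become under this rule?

mudkbgt

d(3)→p(15) and u(20)→s(18) fit y≡17x+16 (mod 26); the inverse of 17 mod 26 is 23. Treating letters as 0–25, the rule is x ↦ 17x + 16 (mod 26).
On monster: m(12)→17·12+16≡12=m; o(14)→17·14+16≡20=u; n(13)→17·13+16≡3=d; s(18)→17·18+16≡10=k; t(19)→17·19+16≡1=b; e(4)→17·4+16≡6=g; r(17)→17·17+16≡19=t (all mod 26).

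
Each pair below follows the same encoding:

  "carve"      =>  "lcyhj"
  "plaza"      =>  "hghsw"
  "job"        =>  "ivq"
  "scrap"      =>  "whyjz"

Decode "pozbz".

The output letters match the input read backwards, each shifted +7: carve reversed is evrac. Read the word backwards and shift each letter +7.
Reversing it on pozbz: shift back: p−7=i, o−7=h, z−7=s, b−7=u, z−7=s → ihsus; then reverse → sushi.

sushi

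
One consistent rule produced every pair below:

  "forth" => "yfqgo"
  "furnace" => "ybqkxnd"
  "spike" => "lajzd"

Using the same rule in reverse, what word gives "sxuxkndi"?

balanced

f(5)→y(24) and o(14)→f(5) fit y≡21x+23 (mod 26); the inverse of 21 mod 26 is 5. Each letter's alphabet position (a=0..z=25) is mapped through 21·x+23 mod 26 — an affine cipher.
Reversing it on sxuxkndi: s(18)→5·(18−23)≡1=b; x(23)→5·(23−23)≡0=a; u(20)→5·(20−23)≡11=l; x(23)→5·(23−23)≡0=a; k(10)→5·(10−23)≡13=n; n(13)→5·(13−23)≡2=c; d(3)→5·(3−23)≡4=e; i(8)→5·(8−23)≡3=d (all mod 26).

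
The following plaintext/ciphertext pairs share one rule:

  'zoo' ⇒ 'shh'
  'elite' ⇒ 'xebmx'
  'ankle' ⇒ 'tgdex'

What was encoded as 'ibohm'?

Each letter is shifted forward by 19 in the alphabet (a Caesar shift of +19).
Reversing it on ibohm: i−19=p, b−19=i, o−19=v, h−19=o, m−19=t.

pivot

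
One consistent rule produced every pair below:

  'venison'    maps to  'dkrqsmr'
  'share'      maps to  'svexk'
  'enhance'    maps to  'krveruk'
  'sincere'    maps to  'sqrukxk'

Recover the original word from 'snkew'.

steam

Each letter's alphabet position (a=0..z=25) is mapped through 21·x+4 mod 26 — an affine cipher.
Decoding snkew: s(18)→5·(18−4)≡18=s; n(13)→5·(13−4)≡19=t; k(10)→5·(10−4)≡4=e; e(4)→5·(4−4)≡0=a; w(22)→5·(22−4)≡12=m (all mod 26).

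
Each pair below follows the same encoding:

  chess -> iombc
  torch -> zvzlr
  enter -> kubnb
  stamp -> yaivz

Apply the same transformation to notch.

In chess: c→i is +6, h→o is +7, e→m is +8, s→b is +9 — the shift increases by 1 each position. The shift increases by 1 at each position, starting from +6: 6, 7, 8, ….
On notch: n+6=t, o+7=v, t+8=b, c+9=l, h+10=r.

tvblr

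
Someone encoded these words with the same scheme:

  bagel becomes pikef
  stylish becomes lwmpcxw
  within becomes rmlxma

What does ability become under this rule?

cxmpmfe

The output letters match the input read backwards, each shifted +4: bagel reversed is legab. The word is reversed, then every letter is shifted forward by 4.
For ability: reverse → ytiliba; then shift: y+4=c, t+4=x, i+4=m, l+4=p, i+4=m, b+4=f, a+4=e.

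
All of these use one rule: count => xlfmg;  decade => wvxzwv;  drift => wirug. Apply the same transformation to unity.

This is the alphabet-reversal cipher (Atbash): a becomes z, b becomes y, etc.
Applying it to unity: u↔f, n↔m, i↔r, t↔g, y↔b.

fmrgb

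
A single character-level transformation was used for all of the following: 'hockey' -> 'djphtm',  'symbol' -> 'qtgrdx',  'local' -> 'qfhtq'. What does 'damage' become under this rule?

The output letters match the input read backwards, each shifted +5: hockey reversed is yekcoh. Read the word backwards and shift each letter +5.
On damage: reverse → egamad; then shift: e+5=j, g+5=l, a+5=f, m+5=r, a+5=f, d+5=i.

jlfrfi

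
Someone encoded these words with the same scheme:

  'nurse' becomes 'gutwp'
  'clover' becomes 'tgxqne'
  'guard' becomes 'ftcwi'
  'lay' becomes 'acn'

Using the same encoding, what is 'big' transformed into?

ikd

The output letters match the input read backwards, each shifted +2: nurse reversed is esrun. Two steps: reverse the string, then apply a Caesar shift of +2.
Applying it to big: reverse → gib; then shift: g+2=i, i+2=k, b+2=d.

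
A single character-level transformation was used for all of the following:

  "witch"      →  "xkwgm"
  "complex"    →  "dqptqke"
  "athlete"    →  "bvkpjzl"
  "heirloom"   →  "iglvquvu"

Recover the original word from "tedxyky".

scatter

Each letter shifts forward by (position + 1), i.e. 1, 2, 3, … — the shift grows by one for each successive letter.
Decoding tedxyky: t−1=s, e−2=c, d−3=a, x−4=t, y−5=t, k−6=e, y−7=r.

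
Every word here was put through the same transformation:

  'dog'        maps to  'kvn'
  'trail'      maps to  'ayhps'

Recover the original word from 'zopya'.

shirt

Compare letters: d→k is +7, o→v is +7, g→n is +7 — a constant shift. This is a Caesar cipher with shift 7.
Reversing it on zopya: z−7=s, o−7=h, p−7=i, y−7=r, a−7=t.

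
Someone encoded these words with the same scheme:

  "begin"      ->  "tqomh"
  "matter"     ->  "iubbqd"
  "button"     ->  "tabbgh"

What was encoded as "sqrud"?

cedar

b(1)→t(19) and e(4)→q(16) fit y≡25x+20 (mod 26); the inverse of 25 mod 26 is 25. Treating letters as 0–25, the rule is x ↦ 25x + 20 (mod 26).
Reversing it on sqrud: s(18)→25·(18−20)≡2=c; q(16)→25·(16−20)≡4=e; r(17)→25·(17−20)≡3=d; u(20)→25·(20−20)≡0=a; d(3)→25·(3−20)≡17=r (all mod 26).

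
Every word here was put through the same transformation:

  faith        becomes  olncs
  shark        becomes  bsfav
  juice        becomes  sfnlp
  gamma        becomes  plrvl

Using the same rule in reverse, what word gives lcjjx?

Shifts by position in faith: pos 0: f→o (+9), pos 1: a→l (+11), pos 2: i→n (+5), pos 3: t→c (+9), pos 4: h→s (+11) — repeating every 3. The shifts repeat in a cycle of length 3: positions 0,1,… shift by +9, +11, +5, then the pattern repeats.
Undoing it on lcjjx: l−9=c, c−11=r, j−5=e, j−9=a, x−11=m.

cream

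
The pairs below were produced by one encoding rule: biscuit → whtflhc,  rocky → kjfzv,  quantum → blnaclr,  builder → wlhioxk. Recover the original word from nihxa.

b(1)→w(22) and i(8)→h(7) fit y≡9x+13 (mod 26); the inverse of 9 mod 26 is 3. Each letter's alphabet position (a=0..z=25) is mapped through 9·x+13 mod 26 — an affine cipher.
Undoing it on nihxa: n(13)→3·(13−13)≡0=a; i(8)→3·(8−13)≡11=l; h(7)→3·(7−13)≡8=i; x(23)→3·(23−13)≡4=e; a(0)→3·(0−13)≡13=n (all mod 26).

alien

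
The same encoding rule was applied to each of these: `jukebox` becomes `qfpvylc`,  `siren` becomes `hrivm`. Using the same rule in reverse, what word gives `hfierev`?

Each pair mirrors across the alphabet (j↔q, u↔f, k↔p): positions sum to 25. Letters are reflected about the middle of the alphabet (position → 25−position): Atbash.
Decoding hfierev: h↔s, f↔u, i↔r, e↔v, r↔i, e↔v, v↔e.

survive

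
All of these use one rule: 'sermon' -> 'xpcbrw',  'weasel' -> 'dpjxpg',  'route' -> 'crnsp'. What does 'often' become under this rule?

s(18)→x(23) and e(4)→p(15) fit y≡21x+9 (mod 26); the inverse of 21 mod 26 is 5. Each letter's alphabet position (a=0..z=25) is mapped through 21·x+9 mod 26 — an affine cipher.
On often: o(14)→21·14+9≡17=r; f(5)→21·5+9≡10=k; t(19)→21·19+9≡18=s; e(4)→21·4+9≡15=p; n(13)→21·13+9≡22=w (all mod 26).

rkspw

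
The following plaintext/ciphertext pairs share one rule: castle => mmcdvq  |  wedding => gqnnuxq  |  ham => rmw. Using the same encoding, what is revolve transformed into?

bqfavfq

The shift depends on letter class: consonant c→m is +10, but vowel a→m is +12. Two shifts are in play — +12 for a/e/i/o/u, +10 for every other letter.
Applying it to revolve: r(cons)+10=b, e(vowel)+12=q, v(cons)+10=f, o(vowel)+12=a, l(cons)+10=v, v(cons)+10=f, e(vowel)+12=q.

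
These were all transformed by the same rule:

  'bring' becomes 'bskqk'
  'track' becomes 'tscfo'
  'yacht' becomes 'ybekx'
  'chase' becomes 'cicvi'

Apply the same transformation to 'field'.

In bring: b→b is +0, r→s is +1, i→k is +2, n→q is +3 — the shift increases by 1 each position. Letter i (0-indexed) is shifted by i+0, so successive shifts are 0, 1, 2, ….
Applying it to field: f+0=f, i+1=j, e+2=g, l+3=o, d+4=h.

fjgoh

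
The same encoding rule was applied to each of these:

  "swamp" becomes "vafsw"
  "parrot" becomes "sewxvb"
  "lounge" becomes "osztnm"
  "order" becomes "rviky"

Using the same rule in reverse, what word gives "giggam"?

debate

In swamp: s→v is +3, w→a is +4, a→f is +5, m→s is +6 — the shift increases by 1 each position. Each letter shifts forward by (position + 3), i.e. 3, 4, 5, … — the shift grows by one for each successive letter.
Decoding giggam: g−3=d, i−4=e, g−5=b, g−6=a, a−7=t, m−8=e.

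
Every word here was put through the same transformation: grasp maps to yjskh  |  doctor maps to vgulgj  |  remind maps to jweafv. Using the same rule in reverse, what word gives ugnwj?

cover

This is a Caesar cipher with shift 18.
Undoing it on ugnwj: u−18=c, g−18=o, n−18=v, w−18=e, j−18=r.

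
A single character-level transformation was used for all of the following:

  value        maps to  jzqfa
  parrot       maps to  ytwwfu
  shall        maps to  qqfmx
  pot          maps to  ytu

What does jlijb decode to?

The word is reversed, then every letter is shifted forward by 5.
Reversing it on jlijb: shift back: j−5=e, l−5=g, i−5=d, j−5=e, b−5=w → egdew; then reverse → wedge.

wedge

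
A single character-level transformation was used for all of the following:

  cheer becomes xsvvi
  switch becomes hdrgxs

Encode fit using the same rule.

urg

Each pair mirrors across the alphabet (c↔x, h↔s, e↔v): positions sum to 25. This is the alphabet-reversal cipher (Atbash): a becomes z, b becomes y, etc.
Applying it to fit: f↔u, i↔r, t↔g.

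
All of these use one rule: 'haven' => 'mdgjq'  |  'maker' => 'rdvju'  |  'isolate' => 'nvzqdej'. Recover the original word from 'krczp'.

A repeating key of period 3 is used — shifts +5, +3, +11 over and over.
Decoding krczp: k−5=f, r−3=o, c−11=r, z−5=u, p−3=m.

forum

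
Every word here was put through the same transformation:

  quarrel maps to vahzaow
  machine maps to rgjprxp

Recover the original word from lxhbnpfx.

grateful

Each letter shifts forward by (position + 5), i.e. 5, 6, 7, … — the shift grows by one for each successive letter.
Reversing it on lxhbnpfx: l−5=g, x−6=r, h−7=a, b−8=t, n−9=e, p−10=f, f−11=u, x−12=l.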